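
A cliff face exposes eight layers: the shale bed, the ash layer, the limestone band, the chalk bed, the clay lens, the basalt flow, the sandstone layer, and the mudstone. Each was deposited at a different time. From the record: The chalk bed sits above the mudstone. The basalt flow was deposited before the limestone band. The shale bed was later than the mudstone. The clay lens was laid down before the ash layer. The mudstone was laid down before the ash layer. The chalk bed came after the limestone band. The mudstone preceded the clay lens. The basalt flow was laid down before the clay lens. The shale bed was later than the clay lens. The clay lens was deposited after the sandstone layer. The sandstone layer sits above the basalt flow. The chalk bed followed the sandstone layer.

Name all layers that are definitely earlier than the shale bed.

Directly stated before the shale bed: the clay lens and the mudstone.
The basalt flow reaches the shale bed via the basalt flow → the clay lens → the shale bed.
The sandstone layer reaches the shale bed via the sandstone layer → the clay lens → the shale bed.
No chain forces the limestone band (or any of the others) ahead of the shale bed.

the basalt flow, the clay lens, the mudstone, the sandstone layer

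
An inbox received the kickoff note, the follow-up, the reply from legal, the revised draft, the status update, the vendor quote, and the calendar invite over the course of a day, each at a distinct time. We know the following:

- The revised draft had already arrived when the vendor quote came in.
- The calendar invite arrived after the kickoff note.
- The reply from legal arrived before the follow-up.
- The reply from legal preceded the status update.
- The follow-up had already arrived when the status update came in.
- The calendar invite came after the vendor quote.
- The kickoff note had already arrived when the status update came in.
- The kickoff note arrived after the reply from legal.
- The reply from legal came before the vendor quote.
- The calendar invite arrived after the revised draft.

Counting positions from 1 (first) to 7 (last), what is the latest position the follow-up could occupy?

The follow-up must come before the status update — 1 message forced after it.
Everything else can be placed before the follow-up in some valid order, so the follow-up can sit as late as position 7 − 1 = 6.

6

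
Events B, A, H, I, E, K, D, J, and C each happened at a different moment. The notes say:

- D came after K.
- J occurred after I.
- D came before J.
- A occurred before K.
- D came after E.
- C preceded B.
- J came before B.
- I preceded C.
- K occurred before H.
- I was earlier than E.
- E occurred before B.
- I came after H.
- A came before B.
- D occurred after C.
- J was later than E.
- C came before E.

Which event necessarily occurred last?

Every other event has a chain of constraints placing it before B, so B is last.

B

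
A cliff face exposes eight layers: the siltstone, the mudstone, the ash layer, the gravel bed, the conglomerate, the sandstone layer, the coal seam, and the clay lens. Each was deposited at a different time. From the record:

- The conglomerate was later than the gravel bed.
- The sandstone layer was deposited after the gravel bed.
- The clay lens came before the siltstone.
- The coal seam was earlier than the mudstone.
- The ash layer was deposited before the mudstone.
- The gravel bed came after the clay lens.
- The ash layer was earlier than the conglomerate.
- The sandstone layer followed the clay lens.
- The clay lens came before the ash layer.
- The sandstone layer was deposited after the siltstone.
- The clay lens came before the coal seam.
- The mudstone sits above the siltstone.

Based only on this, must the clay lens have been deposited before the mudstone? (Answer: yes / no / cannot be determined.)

Chain the constraints: the clay lens → the siltstone → the mudstone. Each link is directly stated, so the clay lens comes before the mudstone.

yes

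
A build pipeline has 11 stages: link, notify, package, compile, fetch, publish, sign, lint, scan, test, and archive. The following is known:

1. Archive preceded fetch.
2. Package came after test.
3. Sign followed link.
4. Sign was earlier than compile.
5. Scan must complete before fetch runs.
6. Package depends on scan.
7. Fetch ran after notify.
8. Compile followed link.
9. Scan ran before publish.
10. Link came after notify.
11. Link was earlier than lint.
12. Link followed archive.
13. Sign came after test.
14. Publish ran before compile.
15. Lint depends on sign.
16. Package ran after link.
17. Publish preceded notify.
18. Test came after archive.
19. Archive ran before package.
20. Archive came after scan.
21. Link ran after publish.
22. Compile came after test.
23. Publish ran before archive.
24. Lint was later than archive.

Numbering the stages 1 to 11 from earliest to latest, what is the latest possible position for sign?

9

Sign must come before compile and lint — 2 stages forced after it.
Everything else can be placed before sign in some valid order, so sign can sit as late as position 11 − 2 = 9.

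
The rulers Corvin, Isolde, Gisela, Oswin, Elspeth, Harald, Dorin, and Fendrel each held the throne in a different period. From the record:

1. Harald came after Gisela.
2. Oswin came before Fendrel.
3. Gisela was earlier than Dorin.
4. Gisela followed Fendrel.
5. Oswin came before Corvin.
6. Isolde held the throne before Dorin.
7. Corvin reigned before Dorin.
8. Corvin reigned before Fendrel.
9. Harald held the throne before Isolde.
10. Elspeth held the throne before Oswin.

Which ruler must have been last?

Dorin

Every other ruler has a chain of constraints placing them before Dorin, so Dorin is last.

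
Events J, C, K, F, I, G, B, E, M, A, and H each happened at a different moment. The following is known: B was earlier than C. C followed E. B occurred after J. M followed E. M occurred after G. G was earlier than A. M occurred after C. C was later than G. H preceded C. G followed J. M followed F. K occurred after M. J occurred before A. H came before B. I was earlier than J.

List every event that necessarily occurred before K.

Directly stated before K: M.
B reaches K via B → C → M → K.
C reaches K via C → M → K.
E reaches K via E → M → K.
Likewise F, G, H, I, and J each reach K by chaining the stated constraints.
No chain forces A ahead of K.

B, C, E, F, G, H, I, J, M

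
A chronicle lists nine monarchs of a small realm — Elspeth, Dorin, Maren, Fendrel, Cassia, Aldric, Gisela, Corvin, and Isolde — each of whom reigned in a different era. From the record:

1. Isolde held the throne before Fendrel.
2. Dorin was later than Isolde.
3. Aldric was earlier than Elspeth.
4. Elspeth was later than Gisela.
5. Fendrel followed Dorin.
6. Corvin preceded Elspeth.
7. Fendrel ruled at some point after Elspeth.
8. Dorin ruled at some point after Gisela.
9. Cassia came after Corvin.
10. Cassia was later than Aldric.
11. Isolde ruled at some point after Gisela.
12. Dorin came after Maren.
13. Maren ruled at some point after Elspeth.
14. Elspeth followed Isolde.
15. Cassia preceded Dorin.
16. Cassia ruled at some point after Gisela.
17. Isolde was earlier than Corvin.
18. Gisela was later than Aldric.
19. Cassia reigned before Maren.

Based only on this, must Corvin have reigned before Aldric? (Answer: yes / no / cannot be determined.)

no

Tracing the constraints gives Aldric → Gisela → Isolde → Corvin, so Aldric must come before Corvin.
That means Corvin cannot be before Aldric.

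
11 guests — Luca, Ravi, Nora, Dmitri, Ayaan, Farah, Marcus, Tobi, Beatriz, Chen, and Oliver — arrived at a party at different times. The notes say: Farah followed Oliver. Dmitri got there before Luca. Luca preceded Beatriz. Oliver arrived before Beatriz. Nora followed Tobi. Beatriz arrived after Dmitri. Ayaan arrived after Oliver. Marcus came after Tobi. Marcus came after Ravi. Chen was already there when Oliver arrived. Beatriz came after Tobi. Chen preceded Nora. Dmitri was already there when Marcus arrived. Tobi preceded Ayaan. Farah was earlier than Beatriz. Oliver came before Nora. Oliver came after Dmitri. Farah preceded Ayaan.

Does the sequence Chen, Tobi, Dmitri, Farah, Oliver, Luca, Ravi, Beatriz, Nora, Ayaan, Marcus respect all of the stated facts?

no

The constraints require Oliver before Farah, but in the proposed sequence Farah appears ahead of Oliver. That one violation is enough.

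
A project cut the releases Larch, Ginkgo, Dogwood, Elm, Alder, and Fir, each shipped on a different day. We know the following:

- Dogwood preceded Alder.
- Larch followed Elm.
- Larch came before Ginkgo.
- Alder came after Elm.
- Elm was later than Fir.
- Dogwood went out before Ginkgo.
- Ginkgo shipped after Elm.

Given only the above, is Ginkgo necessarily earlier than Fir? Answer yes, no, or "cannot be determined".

Tracing the constraints gives Fir → Elm → Ginkgo, so Fir must come before Ginkgo.
That means Ginkgo cannot be before Fir.

no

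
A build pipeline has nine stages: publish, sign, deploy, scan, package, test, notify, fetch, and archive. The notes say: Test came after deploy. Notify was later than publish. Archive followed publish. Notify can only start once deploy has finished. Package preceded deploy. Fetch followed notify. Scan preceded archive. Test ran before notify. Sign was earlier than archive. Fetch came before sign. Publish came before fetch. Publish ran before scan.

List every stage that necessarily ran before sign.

deploy, fetch, notify, package, publish, test

Directly stated before sign: fetch.
Deploy reaches sign via deploy → notify → fetch → sign.
Notify reaches sign via notify → fetch → sign.
Package reaches sign via package → deploy → notify → fetch → sign.
Likewise publish and test each reach sign by chaining the stated constraints.
No chain forces archive (or any of the others) ahead of sign.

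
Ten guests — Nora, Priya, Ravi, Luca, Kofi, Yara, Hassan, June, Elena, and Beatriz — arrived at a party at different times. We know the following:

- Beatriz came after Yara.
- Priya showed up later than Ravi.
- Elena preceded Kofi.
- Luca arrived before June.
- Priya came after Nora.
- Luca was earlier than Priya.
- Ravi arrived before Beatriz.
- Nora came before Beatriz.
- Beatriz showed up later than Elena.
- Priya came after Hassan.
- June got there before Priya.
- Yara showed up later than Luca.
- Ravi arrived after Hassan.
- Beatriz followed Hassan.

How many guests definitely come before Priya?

Directly stated before Priya: Hassan, June, Luca, Nora, and Ravi.
No chain forces Kofi (or any of the others) ahead of Priya.
That's Hassan, June, Luca, Nora, and Ravi — 5 in all.

5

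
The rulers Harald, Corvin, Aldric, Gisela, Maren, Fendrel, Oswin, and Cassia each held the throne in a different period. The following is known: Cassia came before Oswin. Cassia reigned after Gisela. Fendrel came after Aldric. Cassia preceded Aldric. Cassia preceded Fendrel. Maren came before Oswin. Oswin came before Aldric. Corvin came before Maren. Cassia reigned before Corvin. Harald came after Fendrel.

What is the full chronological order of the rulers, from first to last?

The constraints fix every adjacent pair, so only one ordering works:
Gisela → Cassia → Corvin → Maren → Oswin → Aldric → Fendrel → Harald.

Gisela, Cassia, Corvin, Maren, Oswin, Aldric, Fendrel, Harald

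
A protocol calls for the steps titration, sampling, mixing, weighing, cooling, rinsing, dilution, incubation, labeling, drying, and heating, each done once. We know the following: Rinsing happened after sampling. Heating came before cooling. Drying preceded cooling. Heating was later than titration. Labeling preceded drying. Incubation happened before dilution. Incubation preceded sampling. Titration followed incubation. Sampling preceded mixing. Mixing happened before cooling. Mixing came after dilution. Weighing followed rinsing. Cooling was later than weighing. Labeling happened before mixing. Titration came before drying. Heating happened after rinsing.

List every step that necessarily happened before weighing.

incubation, rinsing, sampling

Directly stated before weighing: rinsing.
Incubation reaches weighing via incubation → sampling → rinsing → weighing.
Sampling reaches weighing via sampling → rinsing → weighing.
No chain forces cooling (or any of the others) ahead of weighing.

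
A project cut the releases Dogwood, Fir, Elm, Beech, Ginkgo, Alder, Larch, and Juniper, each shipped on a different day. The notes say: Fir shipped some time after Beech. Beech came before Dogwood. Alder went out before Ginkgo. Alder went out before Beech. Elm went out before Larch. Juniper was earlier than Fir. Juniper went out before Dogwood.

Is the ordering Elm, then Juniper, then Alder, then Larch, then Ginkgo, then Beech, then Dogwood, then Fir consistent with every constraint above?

yes

Check each stated constraint against the proposed order — e.g. Juniper is ahead of Dogwood; Juniper is ahead of Fir. Every pair is in the required order; nothing is violated.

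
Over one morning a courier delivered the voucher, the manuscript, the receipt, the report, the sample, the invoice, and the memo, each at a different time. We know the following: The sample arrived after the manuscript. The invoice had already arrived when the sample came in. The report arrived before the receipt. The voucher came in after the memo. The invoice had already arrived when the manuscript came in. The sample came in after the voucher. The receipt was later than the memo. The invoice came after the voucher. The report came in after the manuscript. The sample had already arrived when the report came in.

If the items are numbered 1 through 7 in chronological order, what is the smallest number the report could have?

6

The invoice, the manuscript, the memo, the sample, and the voucher must all come before the report — 5 forced predecessors.
Nothing else is forced ahead of the report, so its earliest slot is position 5 + 1 = 6.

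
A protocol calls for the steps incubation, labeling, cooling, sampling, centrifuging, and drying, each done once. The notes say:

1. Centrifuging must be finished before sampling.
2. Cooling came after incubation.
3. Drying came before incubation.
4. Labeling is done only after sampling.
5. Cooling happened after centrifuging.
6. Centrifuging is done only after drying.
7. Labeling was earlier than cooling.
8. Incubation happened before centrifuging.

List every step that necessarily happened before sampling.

Directly stated before sampling: centrifuging.
Drying reaches sampling via drying → centrifuging → sampling.
Incubation reaches sampling via incubation → centrifuging → sampling.
No chain forces labeling (or any of the others) ahead of sampling.

centrifuging, drying, incubation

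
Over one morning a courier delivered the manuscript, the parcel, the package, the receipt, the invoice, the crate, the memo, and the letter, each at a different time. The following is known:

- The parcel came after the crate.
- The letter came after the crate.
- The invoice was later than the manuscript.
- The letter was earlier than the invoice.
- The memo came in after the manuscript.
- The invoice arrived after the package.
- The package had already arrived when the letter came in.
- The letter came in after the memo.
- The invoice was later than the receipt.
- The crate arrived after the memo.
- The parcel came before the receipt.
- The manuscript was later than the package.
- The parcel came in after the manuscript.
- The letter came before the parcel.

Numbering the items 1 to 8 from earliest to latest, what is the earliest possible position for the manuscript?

2

The package must come before the manuscript — 1 forced predecessor.
Nothing else is forced ahead of the manuscript, so its earliest slot is position 1 + 1 = 2.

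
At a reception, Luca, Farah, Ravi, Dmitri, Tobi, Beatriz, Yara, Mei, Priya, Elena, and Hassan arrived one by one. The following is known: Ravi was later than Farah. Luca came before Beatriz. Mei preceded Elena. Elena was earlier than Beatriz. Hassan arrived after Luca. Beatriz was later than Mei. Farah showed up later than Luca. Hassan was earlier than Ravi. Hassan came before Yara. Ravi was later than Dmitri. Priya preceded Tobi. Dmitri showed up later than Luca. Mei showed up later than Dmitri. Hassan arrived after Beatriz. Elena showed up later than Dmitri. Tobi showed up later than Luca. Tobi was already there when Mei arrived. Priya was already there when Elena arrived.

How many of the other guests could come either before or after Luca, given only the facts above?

1

Forced after Luca: Beatriz, Dmitri, Elena, Farah, Hassan, Mei, Ravi, Tobi, and Yara.
That leaves Priya with no forced order relative to Luca — 1.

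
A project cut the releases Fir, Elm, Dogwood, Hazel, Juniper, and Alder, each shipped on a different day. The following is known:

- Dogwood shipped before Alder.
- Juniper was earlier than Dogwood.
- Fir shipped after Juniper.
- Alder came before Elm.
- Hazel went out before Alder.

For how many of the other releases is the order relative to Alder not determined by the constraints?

Forced before Alder: Dogwood, Hazel, and Juniper; forced after Alder: Elm.
That leaves Fir with no forced order relative to Alder — 1.

1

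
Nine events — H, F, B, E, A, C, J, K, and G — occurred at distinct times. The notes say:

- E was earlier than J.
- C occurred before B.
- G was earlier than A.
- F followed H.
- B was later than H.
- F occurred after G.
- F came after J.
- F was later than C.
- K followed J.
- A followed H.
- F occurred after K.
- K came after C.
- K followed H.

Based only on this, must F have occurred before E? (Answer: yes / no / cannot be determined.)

no

Tracing the constraints gives E → J → F, so E must come before F.
That means F cannot be before E.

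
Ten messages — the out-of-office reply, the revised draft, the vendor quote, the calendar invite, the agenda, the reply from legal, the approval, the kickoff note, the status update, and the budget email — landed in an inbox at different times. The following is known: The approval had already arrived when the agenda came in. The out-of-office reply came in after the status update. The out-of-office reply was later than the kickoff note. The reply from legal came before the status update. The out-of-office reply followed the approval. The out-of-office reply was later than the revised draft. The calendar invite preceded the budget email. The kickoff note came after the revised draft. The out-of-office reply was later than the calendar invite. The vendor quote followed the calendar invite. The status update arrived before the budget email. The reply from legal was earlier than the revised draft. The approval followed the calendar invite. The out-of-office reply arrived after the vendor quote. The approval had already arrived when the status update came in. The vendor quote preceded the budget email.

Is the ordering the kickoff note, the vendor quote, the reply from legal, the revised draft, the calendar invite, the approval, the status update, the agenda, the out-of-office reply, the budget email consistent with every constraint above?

The constraints require the calendar invite before the vendor quote, but in the proposed sequence the vendor quote appears ahead of the calendar invite. That one violation is enough.

no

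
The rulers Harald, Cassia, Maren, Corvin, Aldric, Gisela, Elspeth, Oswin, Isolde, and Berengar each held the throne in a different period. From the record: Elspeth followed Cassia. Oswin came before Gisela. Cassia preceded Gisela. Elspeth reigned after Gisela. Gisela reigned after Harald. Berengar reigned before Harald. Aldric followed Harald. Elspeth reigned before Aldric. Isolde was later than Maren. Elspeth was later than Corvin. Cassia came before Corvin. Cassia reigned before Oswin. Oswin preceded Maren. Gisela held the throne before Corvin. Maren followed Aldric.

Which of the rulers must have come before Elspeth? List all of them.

Berengar, Cassia, Corvin, Gisela, Harald, Oswin

Directly stated before Elspeth: Cassia, Corvin, and Gisela.
Berengar reaches Elspeth via Berengar → Harald → Gisela → Elspeth.
Harald reaches Elspeth via Harald → Gisela → Elspeth.
Oswin reaches Elspeth via Oswin → Gisela → Elspeth.
No chain forces Aldric (or any of the others) ahead of Elspeth.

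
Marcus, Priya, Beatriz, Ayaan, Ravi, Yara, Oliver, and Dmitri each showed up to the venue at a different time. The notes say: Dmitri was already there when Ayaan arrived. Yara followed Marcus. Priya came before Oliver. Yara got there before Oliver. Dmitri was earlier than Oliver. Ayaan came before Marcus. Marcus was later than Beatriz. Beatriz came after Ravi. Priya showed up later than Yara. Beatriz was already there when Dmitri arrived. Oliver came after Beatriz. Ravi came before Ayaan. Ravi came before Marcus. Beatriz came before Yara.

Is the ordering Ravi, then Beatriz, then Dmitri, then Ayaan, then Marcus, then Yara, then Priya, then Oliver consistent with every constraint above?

yes

Check each stated constraint against the proposed order — e.g. Dmitri is ahead of Oliver; Beatriz is ahead of Oliver. Every pair is in the required order; nothing is violated.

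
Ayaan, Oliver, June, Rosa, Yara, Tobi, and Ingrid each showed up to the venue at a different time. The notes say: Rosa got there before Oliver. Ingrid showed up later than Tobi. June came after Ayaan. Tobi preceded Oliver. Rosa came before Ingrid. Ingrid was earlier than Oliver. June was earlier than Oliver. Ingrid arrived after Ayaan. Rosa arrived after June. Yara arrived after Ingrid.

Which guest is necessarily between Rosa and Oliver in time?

Ingrid

Tracing the constraints gives Rosa → Ingrid → Oliver, so Ingrid sits after Rosa and before Oliver.
No other guest is forced both after Rosa and before Oliver.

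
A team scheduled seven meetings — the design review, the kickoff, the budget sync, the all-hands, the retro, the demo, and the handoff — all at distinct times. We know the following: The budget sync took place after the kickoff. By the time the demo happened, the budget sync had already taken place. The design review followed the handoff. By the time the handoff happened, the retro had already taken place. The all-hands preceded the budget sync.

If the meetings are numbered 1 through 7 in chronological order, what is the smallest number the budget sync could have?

3

The all-hands and the kickoff must both come before the budget sync — 2 forced predecessors.
Nothing else is forced ahead of the budget sync, so its earliest slot is position 2 + 1 = 3.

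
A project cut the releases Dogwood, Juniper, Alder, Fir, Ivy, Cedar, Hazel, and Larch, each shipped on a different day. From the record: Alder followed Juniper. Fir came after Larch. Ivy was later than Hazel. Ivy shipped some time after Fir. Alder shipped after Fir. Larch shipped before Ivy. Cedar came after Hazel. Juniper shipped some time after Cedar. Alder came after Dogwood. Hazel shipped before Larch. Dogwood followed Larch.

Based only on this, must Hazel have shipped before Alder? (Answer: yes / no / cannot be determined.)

yes

Chain the constraints: Hazel → Cedar → Juniper → Alder. Each link is directly stated, so Hazel comes before Alder.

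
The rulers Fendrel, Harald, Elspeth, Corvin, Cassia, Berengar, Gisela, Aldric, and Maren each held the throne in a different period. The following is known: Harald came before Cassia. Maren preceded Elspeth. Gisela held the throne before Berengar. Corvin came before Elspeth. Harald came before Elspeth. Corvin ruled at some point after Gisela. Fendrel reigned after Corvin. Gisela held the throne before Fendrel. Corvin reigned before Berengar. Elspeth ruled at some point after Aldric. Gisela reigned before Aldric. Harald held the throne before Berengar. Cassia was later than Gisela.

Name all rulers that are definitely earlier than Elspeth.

Directly stated before Elspeth: Aldric, Corvin, Harald, and Maren.
Gisela reaches Elspeth via Gisela → Corvin → Elspeth.
No chain forces Cassia (or any of the others) ahead of Elspeth.

Aldric, Corvin, Gisela, Harald, Maren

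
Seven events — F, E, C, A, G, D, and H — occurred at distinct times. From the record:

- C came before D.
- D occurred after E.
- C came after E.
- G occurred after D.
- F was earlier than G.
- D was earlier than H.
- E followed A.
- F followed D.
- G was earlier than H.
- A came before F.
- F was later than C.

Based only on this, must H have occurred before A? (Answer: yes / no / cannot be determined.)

Tracing the constraints gives A → F → G → H, so A must come before H.
That means H cannot be before A.

no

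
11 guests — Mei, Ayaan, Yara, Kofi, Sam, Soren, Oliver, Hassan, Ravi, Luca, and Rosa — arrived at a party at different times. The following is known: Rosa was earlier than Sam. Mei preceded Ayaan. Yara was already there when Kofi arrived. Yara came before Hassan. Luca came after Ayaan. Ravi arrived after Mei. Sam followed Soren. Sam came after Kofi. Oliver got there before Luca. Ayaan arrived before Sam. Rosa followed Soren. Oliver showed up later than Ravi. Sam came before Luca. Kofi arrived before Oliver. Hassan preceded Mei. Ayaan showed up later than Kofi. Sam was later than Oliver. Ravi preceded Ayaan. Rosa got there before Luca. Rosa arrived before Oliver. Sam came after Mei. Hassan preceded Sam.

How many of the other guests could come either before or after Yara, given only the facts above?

Forced after Yara: Ayaan, Hassan, Kofi, Luca, Mei, Oliver, Ravi, and Sam.
That leaves Rosa and Soren with no forced order relative to Yara — 2.

2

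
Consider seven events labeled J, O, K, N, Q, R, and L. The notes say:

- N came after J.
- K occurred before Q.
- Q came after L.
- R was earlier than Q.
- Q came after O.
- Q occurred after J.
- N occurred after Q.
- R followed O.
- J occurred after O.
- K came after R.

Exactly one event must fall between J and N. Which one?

Tracing the constraints gives J → Q → N, so Q sits after J and before N.
No other event is forced both after J and before N.

Q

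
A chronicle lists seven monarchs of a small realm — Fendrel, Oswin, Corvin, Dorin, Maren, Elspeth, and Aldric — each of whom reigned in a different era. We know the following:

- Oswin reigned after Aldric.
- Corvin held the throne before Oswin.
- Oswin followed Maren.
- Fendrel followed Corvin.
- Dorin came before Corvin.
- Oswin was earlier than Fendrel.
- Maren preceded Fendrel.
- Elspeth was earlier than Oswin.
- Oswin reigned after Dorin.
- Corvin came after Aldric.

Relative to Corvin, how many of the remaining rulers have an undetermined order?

2

Forced before Corvin: Aldric and Dorin; forced after Corvin: Fendrel and Oswin.
That leaves Elspeth and Maren with no forced order relative to Corvin — 2.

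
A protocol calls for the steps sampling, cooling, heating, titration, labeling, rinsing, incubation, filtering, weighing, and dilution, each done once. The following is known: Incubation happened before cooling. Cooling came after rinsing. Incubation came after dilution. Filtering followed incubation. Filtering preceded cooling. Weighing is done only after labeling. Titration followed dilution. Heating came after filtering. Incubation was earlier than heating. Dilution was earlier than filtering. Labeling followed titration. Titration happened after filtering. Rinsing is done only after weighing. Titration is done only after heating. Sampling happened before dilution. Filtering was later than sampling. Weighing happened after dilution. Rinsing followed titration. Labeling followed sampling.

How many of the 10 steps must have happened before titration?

5

Directly stated before titration: dilution, filtering, and heating.
Incubation reaches titration via incubation → heating → titration.
Sampling reaches titration via sampling → dilution → titration.
That's dilution, filtering, heating, incubation, and sampling — 5 in all.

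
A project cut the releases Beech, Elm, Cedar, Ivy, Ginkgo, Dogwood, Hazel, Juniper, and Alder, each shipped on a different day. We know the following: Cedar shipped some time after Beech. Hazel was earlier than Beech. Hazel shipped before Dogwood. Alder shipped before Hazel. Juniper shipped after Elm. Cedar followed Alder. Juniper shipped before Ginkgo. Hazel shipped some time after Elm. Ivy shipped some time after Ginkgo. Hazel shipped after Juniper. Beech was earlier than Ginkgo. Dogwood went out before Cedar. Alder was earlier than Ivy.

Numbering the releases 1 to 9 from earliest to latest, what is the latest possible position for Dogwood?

Dogwood must come before Cedar — 1 release forced after it.
Everything else can be placed before Dogwood in some valid order, so Dogwood can sit as late as position 9 − 1 = 8.

8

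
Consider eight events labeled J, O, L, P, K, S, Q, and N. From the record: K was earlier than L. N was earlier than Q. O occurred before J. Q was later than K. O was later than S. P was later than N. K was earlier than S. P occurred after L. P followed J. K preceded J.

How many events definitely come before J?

3

Directly stated before J: K and O.
S reaches J via S → O → J.
No chain forces L (or any of the others) ahead of J.
That's K, O, and S — 3 in all.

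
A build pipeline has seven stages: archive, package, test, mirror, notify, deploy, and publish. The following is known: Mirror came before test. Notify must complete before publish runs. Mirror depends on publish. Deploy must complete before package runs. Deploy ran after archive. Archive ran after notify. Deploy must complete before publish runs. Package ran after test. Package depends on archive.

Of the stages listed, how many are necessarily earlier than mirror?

4

Directly stated before mirror: publish.
Archive reaches mirror via archive → deploy → publish → mirror.
Deploy reaches mirror via deploy → publish → mirror.
Notify reaches mirror via notify → publish → mirror.
No chain forces package (or any of the others) ahead of mirror.
That's archive, deploy, notify, and publish — 4 in all.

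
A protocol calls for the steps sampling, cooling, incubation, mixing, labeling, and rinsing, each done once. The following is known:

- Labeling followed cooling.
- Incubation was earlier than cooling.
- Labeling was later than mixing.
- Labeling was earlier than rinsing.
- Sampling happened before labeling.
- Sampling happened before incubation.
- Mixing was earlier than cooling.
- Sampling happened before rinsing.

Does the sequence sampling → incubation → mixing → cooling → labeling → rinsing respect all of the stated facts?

yes

Check each stated constraint against the proposed order — e.g. sampling is ahead of labeling; sampling is ahead of rinsing. Every pair is in the required order; nothing is violated.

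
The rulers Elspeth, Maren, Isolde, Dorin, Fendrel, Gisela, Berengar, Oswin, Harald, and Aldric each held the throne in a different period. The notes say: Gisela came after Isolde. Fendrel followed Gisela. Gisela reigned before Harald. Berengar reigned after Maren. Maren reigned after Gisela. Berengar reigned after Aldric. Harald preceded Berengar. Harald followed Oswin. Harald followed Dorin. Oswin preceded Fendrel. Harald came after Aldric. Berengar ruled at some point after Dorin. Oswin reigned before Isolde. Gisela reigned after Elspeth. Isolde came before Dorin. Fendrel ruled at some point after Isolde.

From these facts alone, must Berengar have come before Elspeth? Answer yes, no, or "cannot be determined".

Tracing the constraints gives Elspeth → Gisela → Maren → Berengar, so Elspeth must come before Berengar.
That means Berengar cannot be before Elspeth.

no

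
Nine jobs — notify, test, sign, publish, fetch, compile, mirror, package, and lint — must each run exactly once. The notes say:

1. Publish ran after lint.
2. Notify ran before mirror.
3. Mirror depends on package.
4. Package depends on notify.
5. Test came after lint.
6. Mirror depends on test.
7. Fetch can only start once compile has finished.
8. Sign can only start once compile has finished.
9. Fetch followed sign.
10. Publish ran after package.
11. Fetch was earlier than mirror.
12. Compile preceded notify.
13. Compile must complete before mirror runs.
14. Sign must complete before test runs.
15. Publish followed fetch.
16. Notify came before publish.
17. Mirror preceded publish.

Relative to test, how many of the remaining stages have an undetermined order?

Forced before test: compile, lint, and sign; forced after test: mirror and publish.
That leaves fetch, notify, and package with no forced order relative to test — 3.

3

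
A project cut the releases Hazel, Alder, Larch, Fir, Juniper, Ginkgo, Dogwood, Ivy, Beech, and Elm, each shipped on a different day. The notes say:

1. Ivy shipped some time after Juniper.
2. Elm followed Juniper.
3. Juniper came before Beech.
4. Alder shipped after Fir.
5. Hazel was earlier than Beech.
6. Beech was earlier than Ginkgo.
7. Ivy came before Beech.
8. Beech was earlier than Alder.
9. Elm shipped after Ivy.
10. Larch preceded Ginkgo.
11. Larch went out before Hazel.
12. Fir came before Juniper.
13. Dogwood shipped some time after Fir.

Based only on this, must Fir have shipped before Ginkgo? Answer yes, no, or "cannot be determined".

yes

Chain the constraints: Fir → Juniper → Beech → Ginkgo. Each link is directly stated, so Fir comes before Ginkgo.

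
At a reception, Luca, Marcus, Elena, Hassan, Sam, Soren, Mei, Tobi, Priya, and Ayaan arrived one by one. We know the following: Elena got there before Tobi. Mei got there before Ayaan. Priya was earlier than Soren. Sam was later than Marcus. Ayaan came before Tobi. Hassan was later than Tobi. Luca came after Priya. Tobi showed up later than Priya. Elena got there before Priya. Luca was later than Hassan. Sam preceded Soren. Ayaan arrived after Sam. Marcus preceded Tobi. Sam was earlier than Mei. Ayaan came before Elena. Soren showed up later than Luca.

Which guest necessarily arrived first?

Marcus has a chain of constraints placing them before every other guest, so Marcus must be first.

Marcus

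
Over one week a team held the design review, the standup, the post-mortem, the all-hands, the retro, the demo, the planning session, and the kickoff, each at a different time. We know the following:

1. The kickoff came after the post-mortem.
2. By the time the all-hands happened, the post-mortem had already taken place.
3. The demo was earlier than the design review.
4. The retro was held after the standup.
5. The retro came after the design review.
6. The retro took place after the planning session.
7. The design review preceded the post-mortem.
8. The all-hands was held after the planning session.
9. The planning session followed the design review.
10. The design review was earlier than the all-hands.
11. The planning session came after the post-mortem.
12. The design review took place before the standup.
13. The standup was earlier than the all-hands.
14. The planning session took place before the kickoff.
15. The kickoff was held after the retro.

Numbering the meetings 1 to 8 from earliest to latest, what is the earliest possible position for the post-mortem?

The demo and the design review must both come before the post-mortem — 2 forced predecessors.
Nothing else is forced ahead of the post-mortem, so its earliest slot is position 2 + 1 = 3.

3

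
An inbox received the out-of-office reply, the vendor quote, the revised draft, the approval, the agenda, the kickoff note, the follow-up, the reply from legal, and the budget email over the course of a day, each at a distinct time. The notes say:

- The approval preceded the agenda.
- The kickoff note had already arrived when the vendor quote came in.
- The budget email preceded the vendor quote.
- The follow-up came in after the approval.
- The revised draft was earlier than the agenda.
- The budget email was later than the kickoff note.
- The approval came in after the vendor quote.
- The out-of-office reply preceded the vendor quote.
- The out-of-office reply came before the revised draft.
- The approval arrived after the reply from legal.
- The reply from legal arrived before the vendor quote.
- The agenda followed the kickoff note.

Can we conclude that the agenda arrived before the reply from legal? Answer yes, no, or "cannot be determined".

Tracing the constraints gives the reply from legal → the approval → the agenda, so the reply from legal must come before the agenda.
That means the agenda cannot be before the reply from legal.

no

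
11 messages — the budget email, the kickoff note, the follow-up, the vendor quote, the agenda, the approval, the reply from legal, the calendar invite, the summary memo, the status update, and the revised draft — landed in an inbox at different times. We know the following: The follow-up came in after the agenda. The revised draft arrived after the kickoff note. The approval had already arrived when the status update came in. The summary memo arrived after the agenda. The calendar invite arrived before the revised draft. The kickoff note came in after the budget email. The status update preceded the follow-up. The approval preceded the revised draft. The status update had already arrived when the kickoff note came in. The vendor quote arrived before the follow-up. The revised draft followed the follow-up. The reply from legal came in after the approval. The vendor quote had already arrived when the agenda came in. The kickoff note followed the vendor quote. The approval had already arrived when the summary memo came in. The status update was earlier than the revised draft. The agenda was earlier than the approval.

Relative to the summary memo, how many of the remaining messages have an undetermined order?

Forced before the summary memo: the agenda, the approval, and the vendor quote.
That leaves the budget email, the calendar invite, the follow-up, the kickoff note, the reply from legal, the revised draft, and the status update with no forced order relative to the summary memo — 7.

7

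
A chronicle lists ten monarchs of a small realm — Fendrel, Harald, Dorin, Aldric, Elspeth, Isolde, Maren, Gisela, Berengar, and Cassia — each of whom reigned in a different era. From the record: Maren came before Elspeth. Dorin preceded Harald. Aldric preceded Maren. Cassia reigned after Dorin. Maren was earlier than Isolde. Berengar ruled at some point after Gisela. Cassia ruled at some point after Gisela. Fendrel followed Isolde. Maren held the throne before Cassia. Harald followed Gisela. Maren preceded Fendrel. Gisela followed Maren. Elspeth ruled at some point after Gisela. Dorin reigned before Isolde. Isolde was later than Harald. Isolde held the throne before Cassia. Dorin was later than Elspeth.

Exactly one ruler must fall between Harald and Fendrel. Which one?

Isolde

Tracing the constraints gives Harald → Isolde → Fendrel, so Isolde sits after Harald and before Fendrel.
No other ruler is forced both after Harald and before Fendrel.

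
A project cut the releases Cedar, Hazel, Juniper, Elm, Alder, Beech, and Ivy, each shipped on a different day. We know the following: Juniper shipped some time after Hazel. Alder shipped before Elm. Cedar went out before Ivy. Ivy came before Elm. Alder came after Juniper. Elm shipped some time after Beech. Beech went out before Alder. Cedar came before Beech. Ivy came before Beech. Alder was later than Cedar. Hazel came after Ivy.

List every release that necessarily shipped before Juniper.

Cedar, Hazel, Ivy

Directly stated before Juniper: Hazel.
Cedar reaches Juniper via Cedar → Ivy → Hazel → Juniper.
Ivy reaches Juniper via Ivy → Hazel → Juniper.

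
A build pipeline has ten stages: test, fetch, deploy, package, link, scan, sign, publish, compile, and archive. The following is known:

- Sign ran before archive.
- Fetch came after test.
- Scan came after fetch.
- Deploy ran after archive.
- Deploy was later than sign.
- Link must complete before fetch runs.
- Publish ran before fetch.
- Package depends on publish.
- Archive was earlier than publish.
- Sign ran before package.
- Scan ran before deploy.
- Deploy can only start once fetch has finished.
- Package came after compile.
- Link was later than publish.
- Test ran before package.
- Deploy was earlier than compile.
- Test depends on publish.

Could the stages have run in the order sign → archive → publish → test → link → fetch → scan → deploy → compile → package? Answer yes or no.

Check each stated constraint against the proposed order — e.g. publish is ahead of package; sign is ahead of package. Every pair is in the required order; nothing is violated.

yes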